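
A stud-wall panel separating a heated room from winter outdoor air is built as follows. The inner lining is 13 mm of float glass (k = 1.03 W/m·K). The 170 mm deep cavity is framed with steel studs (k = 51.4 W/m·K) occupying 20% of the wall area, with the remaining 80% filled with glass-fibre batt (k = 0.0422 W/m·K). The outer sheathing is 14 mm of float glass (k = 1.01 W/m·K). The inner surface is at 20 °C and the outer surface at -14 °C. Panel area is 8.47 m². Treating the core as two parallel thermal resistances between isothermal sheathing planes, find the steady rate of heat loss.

Sheathing layers in series; stud and cavity paths in parallel between them.
R_inner = 0.013/(1.03×8.47) = 0.00149 K/W
R_stud  = 0.17/(51.4×0.2×8.47) = 0.001952 K/W
R_cav   = 0.17/(0.0422×0.8×8.47) = 0.5945 K/W
1/R_core = 1/R_stud + 1/R_cav → R_core = 0.001946 K/W
R_outer = 0.014/(1.01×8.47) = 0.001637 K/W
R_total = 0.005073 K/W
Q = ΔT/R_total = 34/0.005073

Q ≈ 6700 W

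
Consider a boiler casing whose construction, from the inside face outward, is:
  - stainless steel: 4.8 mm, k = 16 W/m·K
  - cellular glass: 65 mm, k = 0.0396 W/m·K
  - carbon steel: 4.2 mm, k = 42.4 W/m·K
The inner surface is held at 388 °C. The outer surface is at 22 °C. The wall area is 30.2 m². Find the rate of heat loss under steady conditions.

Q ≈ 6730 W

Thermal resistances in series:
R_stainless steel = L/(kA) = 0.0048/(16×30.2) = 9.934×10^-6 K/W
R_cellular glass = L/(kA) = 0.065/(0.0396×30.2) = 0.05435 K/W
R_carbon steel = L/(kA) = 0.0042/(42.4×30.2) = 3.28×10^-6 K/W
R_total = 0.05436 K/W
Q = ΔT / R_total = 366 / 0.05436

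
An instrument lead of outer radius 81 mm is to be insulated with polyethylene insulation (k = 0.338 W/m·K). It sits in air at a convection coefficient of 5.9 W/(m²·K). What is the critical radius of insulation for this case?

For a cylinder r_cr = k/h = 0.338/5.9
r_cr = 57.3 mm; since the bare radius (81 mm) is above r_cr, any added insulation will reduce heat loss.

r_cr ≈ 57.3 mm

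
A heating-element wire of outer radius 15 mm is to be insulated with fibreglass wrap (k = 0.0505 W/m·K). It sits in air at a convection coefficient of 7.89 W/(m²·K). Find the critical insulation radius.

For a cylinder r_cr = k/h = 0.0505/7.89
r_cr = 6.4 mm; since the bare radius (15 mm) is above r_cr, any added insulation will reduce heat loss.

r_cr ≈ 6.4 mm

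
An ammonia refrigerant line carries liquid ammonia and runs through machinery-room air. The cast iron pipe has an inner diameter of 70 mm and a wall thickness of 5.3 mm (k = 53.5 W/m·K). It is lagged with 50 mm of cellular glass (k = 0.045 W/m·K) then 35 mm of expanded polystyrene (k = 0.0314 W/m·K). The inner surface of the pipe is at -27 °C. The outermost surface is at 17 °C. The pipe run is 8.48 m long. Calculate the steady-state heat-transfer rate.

Treating each annulus and film as a series resistance:
R_cast iron pipe wall = ln(40.3/35)/(2π×53.5×8.48) = 4.947×10^-5 K/W
R_cellular glass = ln(90.3/40.3)/(2π×0.045×8.48) = 0.3365 K/W
R_expanded polystyrene = ln(125.3/90.3)/(2π×0.0314×8.48) = 0.1958 K/W
R_total = 0.5323 K/W
Q = ΔT/R_total = 44/0.5323

Q ≈ 82.7 W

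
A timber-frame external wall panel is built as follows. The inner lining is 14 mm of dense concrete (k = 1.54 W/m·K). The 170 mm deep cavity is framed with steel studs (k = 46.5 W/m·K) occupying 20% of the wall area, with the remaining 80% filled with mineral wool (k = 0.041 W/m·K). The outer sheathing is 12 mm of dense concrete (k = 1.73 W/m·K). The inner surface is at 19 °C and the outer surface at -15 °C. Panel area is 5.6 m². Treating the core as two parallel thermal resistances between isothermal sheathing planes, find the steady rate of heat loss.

Q ≈ 5560 W

Sheathing layers in series; stud and cavity paths in parallel between them.
R_inner = 0.014/(1.54×5.6) = 0.001623 K/W
R_stud  = 0.17/(46.5×0.2×5.6) = 0.003264 K/W
R_cav   = 0.17/(0.041×0.8×5.6) = 0.9255 K/W
1/R_core = 1/R_stud + 1/R_cav → R_core = 0.003253 K/W
R_outer = 0.012/(1.73×5.6) = 0.001239 K/W
R_total = 0.006115 K/W
Q = ΔT/R_total = 34/0.006115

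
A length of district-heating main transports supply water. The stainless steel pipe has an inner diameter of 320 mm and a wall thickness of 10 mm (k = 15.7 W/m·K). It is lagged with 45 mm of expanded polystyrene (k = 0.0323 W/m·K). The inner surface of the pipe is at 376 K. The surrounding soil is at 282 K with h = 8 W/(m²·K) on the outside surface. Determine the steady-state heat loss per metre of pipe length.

For a radial system each layer contributes R = ln(r_out/r_in)/(2πkL); films add R = 1/(hA).
R_stainless steel pipe wall = ln(170/160)/(2π×15.7×1) = 6.146×10^-4 K/W
R_expanded polystyrene = ln(215/170)/(2π×0.0323×1) = 1.157 K/W
R_outer film = 1/(h_o·2πr_oL) = 1/(8×2π×0.215×1) = 0.09253 K/W
R_total = 1.25 K/W
Q = ΔT/R_total = 94/1.25

q′ ≈ 75.2 W/m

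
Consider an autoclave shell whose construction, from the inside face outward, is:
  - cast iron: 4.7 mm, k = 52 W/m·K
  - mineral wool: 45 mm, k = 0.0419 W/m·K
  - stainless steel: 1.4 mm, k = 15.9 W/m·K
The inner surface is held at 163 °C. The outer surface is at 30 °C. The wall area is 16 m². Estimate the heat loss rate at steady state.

Thermal resistances in series:
R_cast iron = L/(kA) = 0.0047/(52×16) = 5.649×10^-6 K/W
R_mineral wool = L/(kA) = 0.045/(0.0419×16) = 0.06712 K/W
R_stainless steel = L/(kA) = 0.0014/(15.9×16) = 5.503×10^-6 K/W
R_total = 0.06714 K/W
Q = ΔT / R_total = 133 / 0.06714

Q ≈ 1980 W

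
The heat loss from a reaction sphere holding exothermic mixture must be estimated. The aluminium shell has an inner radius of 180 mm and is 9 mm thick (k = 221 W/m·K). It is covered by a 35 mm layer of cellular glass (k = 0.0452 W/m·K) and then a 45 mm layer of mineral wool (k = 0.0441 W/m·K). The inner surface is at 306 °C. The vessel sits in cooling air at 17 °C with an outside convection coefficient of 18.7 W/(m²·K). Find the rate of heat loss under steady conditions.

Q ≈ 101 W

For a spherical shell R = (1/r₁ − 1/r₂)/(4πk); film R = 1/(h·4πr²). In series:
R_aluminium shell = (1/0.18 − 1/0.189)/(4π×221) = 9.526×10^-5 K/W
R_cellular glass = (1/0.189 − 1/0.224)/(4π×0.0452) = 1.455 K/W
R_mineral wool = (1/0.224 − 1/0.269)/(4π×0.0441) = 1.348 K/W
R_outer film = 1/(h·4πr_o²) = 1/(18.7×4π×0.269²) = 0.05881 K/W
R_total = 2.862 K/W
Q = ΔT/R_total = 289/2.862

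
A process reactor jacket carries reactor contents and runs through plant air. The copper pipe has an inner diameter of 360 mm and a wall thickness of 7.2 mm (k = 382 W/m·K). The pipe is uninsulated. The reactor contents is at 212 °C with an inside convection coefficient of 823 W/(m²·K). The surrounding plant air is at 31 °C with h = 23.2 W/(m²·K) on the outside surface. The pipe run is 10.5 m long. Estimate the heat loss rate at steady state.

For a radial system each layer contributes R = ln(r_out/r_in)/(2πkL); films add R = 1/(hA).
R_inner film = 1/(h_i·2πr₁L) = 1/(823×2π×0.18×10.5) = 1.023×10^-4 K/W
R_copper pipe wall = ln(187.2/180)/(2π×382×10.5) = 1.556×10^-6 K/W
R_outer film = 1/(h_o·2πr_oL) = 1/(23.2×2π×0.1872×10.5) = 0.00349 K/W
R_total = 0.003594 K/W
Q = ΔT/R_total = 181/0.003594

Q ≈ 50400 W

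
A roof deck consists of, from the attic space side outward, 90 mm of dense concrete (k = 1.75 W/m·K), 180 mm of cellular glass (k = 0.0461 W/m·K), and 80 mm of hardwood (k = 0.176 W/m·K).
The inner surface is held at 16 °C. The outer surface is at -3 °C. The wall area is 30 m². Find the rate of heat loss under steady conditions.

Q ≈ 129 W

Thermal resistances in series:
R_dense concrete = L/(kA) = 0.09/(1.75×30) = 0.001714 K/W
R_cellular glass = L/(kA) = 0.18/(0.0461×30) = 0.1302 K/W
R_hardwood = L/(kA) = 0.08/(0.176×30) = 0.01515 K/W
R_total = 0.147 K/W
Q = ΔT / R_total = 19 / 0.147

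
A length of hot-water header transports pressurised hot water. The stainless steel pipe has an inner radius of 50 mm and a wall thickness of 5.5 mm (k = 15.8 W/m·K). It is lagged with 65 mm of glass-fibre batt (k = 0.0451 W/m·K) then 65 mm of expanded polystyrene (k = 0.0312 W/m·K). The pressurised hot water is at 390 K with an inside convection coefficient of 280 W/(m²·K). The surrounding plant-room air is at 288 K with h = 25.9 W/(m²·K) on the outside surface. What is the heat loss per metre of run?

q′ ≈ 20.5 W/m

Treating each annulus and film as a series resistance:
R_inner film = 1/(h_i·2πr₁L) = 1/(280×2π×0.05×1) = 0.01137 K/W
R_stainless steel pipe wall = ln(55.5/50)/(2π×15.8×1) = 0.001051 K/W
R_glass-fibre batt = ln(120.5/55.5)/(2π×0.0451×1) = 2.736 K/W
R_expanded polystyrene = ln(185.5/120.5)/(2π×0.0312×1) = 2.201 K/W
R_outer film = 1/(h_o·2πr_oL) = 1/(25.9×2π×0.1855×1) = 0.03313 K/W
R_total = 4.982 K/W
Q = ΔT/R_total = 102/4.982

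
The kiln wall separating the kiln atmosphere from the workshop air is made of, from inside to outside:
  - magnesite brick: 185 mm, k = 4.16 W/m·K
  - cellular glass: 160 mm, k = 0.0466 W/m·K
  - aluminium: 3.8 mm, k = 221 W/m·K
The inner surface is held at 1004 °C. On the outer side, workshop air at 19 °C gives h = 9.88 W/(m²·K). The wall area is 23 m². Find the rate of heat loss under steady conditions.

Treating each layer as a thermal resistance in series:
R_magnesite brick = L/(kA) = 0.185/(4.16×23) = 0.001934 K/W
R_cellular glass = L/(kA) = 0.16/(0.0466×23) = 0.1493 K/W
R_aluminium = L/(kA) = 0.0038/(221×23) = 7.476×10^-7 K/W
R_outer film = 1/(h_o·A) = 1/(9.88×23) = 0.004401 K/W
R_total = 0.1556 K/W
Q = ΔT / R_total = 985 / 0.1556

Q ≈ 6330 W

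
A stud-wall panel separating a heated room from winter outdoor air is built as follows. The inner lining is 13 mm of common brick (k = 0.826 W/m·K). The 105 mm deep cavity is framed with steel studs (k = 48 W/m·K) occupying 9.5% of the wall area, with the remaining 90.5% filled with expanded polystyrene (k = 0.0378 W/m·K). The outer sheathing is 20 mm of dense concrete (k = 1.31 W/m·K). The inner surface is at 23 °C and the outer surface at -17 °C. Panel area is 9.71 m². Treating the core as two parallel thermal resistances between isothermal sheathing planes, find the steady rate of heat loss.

Sheathing layers in series; stud and cavity paths in parallel between them.
R_inner = 0.013/(0.826×9.71) = 0.001621 K/W
R_stud  = 0.105/(48×0.095×9.71) = 0.002371 K/W
R_cav   = 0.105/(0.0378×0.905×9.71) = 0.3161 K/W
1/R_core = 1/R_stud + 1/R_cav → R_core = 0.002354 K/W
R_outer = 0.02/(1.31×9.71) = 0.001572 K/W
R_total = 0.005547 K/W
Q = ΔT/R_total = 40/0.005547

Q ≈ 7210 W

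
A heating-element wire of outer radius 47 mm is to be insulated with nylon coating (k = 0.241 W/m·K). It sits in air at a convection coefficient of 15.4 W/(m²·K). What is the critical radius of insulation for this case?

For a cylinder r_cr = k/h = 0.241/15.4
r_cr = 15.6 mm; since the bare radius (47 mm) is above r_cr, any added insulation will reduce heat loss.

r_cr ≈ 15.6 mm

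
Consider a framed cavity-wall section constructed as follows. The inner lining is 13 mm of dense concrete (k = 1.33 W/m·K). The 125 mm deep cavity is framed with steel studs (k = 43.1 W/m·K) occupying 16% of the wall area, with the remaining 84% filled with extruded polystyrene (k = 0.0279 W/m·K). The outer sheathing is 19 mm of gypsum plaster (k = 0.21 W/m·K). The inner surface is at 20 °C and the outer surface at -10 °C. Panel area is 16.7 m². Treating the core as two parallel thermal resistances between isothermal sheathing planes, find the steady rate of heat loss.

Q ≈ 4230 W

Sheathing layers in series; stud and cavity paths in parallel between them.
R_inner = 0.013/(1.33×16.7) = 5.853×10^-4 K/W
R_stud  = 0.125/(43.1×0.16×16.7) = 0.001085 K/W
R_cav   = 0.125/(0.0279×0.84×16.7) = 0.3194 K/W
1/R_core = 1/R_stud + 1/R_cav → R_core = 0.001082 K/W
R_outer = 0.019/(0.21×16.7) = 0.005418 K/W
R_total = 0.007085 K/W
Q = ΔT/R_total = 30/0.007085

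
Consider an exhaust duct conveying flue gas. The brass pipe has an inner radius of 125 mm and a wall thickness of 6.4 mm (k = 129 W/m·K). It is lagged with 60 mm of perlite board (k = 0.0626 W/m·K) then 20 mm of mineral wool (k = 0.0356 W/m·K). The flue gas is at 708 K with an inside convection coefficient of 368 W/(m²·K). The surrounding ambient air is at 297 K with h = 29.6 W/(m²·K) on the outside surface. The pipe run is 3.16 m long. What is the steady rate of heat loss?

Q ≈ 909 W

Treating each annulus and film as a series resistance:
R_inner film = 1/(h_i·2πr₁L) = 1/(368×2π×0.125×3.16) = 0.001095 K/W
R_brass pipe wall = ln(131.4/125)/(2π×129×3.16) = 1.95×10^-5 K/W
R_perlite board = ln(191.4/131.4)/(2π×0.0626×3.16) = 0.3026 K/W
R_mineral wool = ln(211.4/191.4)/(2π×0.0356×3.16) = 0.1406 K/W
R_outer film = 1/(h_o·2πr_oL) = 1/(29.6×2π×0.2114×3.16) = 0.008049 K/W
R_total = 0.4524 K/W
Q = ΔT/R_total = 411/0.4524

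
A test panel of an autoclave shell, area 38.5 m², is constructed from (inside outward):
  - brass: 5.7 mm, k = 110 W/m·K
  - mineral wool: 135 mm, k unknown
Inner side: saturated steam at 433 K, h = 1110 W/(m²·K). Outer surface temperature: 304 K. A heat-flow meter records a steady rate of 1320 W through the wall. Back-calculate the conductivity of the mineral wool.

k ≈ 0.0359 W/(m·K)

Using the resistance-network approach (series):
R_inner film = 1/(h_i·A) = 1/(1110×38.5) = 2.34×10^-5 K/W
R_brass = L/(kA) = 0.0057/(110×38.5) = 1.346×10^-6 K/W
Sum of known resistances R_other = 2.475×10^-5 K/W
Total R = ΔT/Q = 129/1320 = 0.09773 K/W
R_mineral wool = R_total − R_other = 0.0977 K/W
k = L/(R·A) = 0.135/(0.0977×38.5)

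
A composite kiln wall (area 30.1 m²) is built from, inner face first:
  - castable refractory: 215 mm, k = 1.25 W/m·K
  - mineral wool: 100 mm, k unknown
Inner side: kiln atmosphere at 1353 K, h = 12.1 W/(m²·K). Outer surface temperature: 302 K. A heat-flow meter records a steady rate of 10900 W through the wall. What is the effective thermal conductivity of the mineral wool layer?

Model the wall as resistances in series:
R_inner film = 1/(h_i·A) = 1/(12.1×30.1) = 0.002746 K/W
R_castable refractory = L/(kA) = 0.215/(1.25×30.1) = 0.005714 K/W
Sum of known resistances R_other = 0.00846 K/W
Total R = ΔT/Q = 1051/10900 = 0.09642 K/W
R_mineral wool = R_total − R_other = 0.08796 K/W
k = L/(R·A) = 0.1/(0.08796×30.1)

k ≈ 0.0378 W/(m·K)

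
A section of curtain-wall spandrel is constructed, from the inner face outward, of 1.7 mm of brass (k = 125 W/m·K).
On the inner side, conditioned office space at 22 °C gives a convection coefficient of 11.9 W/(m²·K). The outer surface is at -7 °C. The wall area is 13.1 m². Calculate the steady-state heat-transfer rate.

Q ≈ 4520 W

Treating each layer as a thermal resistance in series:
R_inner film = 1/(h_i·A) = 1/(11.9×13.1) = 0.006415 K/W
R_brass = L/(kA) = 0.0017/(125×13.1) = 1.038×10^-6 K/W
R_total = 0.006416 K/W
Q = ΔT / R_total = 29 / 0.006416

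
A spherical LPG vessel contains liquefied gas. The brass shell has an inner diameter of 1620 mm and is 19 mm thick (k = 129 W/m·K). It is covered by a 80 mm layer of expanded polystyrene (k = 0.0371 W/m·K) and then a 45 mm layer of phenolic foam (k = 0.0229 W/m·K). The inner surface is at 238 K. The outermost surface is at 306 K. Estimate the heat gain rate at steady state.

Q ≈ 167 W

Each spherical layer contributes R = (1/r_i − 1/r_o)/(4πk):
R_brass shell = (1/0.81 − 1/0.829)/(4π×129) = 1.745×10^-5 K/W
R_expanded polystyrene = (1/0.829 − 1/0.909)/(4π×0.0371) = 0.2277 K/W
R_phenolic foam = (1/0.909 − 1/0.954)/(4π×0.0229) = 0.1803 K/W
R_total = 0.4081 K/W
Q = ΔT/R_total = 68/0.4081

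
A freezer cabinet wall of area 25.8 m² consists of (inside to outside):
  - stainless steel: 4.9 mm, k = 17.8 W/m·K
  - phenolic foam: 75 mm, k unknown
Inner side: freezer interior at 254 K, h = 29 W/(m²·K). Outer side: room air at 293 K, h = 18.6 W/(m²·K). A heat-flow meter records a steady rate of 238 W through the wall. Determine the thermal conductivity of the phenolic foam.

Series thermal resistances:
R_inner film = 1/(h_i·A) = 1/(29×25.8) = 0.001337 K/W
R_stainless steel = L/(kA) = 0.0049/(17.8×25.8) = 1.067×10^-5 K/W
R_outer film = 1/(h_o·A) = 1/(18.6×25.8) = 0.002084 K/W
Sum of known resistances R_other = 0.003431 K/W
Total R = ΔT/Q = 39/238 = 0.1639 K/W
R_phenolic foam = R_total − R_other = 0.1604 K/W
k = L/(R·A) = 0.075/(0.1604×25.8)

k ≈ 0.0181 W/(m·K)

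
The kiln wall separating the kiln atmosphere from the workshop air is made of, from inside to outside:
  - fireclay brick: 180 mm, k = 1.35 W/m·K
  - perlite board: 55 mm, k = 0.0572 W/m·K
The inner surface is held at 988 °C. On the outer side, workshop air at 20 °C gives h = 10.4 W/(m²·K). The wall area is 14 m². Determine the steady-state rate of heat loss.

Q ≈ 11400 W

Treating each layer as a thermal resistance in series:
R_fireclay brick = L/(kA) = 0.18/(1.35×14) = 0.009524 K/W
R_perlite board = L/(kA) = 0.055/(0.0572×14) = 0.06868 K/W
R_outer film = 1/(h_o·A) = 1/(10.4×14) = 0.006868 K/W
R_total = 0.08507 K/W
Q = ΔT / R_total = 968 / 0.08507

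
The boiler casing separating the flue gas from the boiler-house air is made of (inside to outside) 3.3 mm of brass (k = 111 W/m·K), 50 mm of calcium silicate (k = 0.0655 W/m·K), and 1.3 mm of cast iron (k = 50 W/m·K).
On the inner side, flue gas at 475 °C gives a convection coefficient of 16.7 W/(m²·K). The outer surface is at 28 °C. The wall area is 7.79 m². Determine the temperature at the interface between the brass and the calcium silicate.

Using the resistance-network approach (series):
R_inner film = 1/(h_i·A) = 1/(16.7×7.79) = 0.007687 K/W
R_brass = L/(kA) = 0.0033/(111×7.79) = 3.816×10^-6 K/W
R_calcium silicate = L/(kA) = 0.05/(0.0655×7.79) = 0.09799 K/W
R_cast iron = L/(kA) = 0.0013/(50×7.79) = 3.338×10^-6 K/W
R_total = 0.1057 K/W;  Q = ΔT/R_total = 447/0.1057 = 4230 W
T_interface = T_inner − Q·ΣR(inner→interface) = 475 − 4230×0.007691

T ≈ 442 °C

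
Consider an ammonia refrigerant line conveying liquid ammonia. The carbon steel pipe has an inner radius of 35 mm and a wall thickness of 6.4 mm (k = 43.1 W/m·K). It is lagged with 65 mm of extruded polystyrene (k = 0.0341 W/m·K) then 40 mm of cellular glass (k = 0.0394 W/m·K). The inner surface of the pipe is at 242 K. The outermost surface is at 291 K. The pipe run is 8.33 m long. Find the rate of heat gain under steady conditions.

Q ≈ 71.7 W

Per-layer cylindrical resistances, series-summed:
R_carbon steel pipe wall = ln(41.4/35)/(2π×43.1×8.33) = 7.444×10^-5 K/W
R_extruded polystyrene = ln(106.4/41.4)/(2π×0.0341×8.33) = 0.5289 K/W
R_cellular glass = ln(146.4/106.4)/(2π×0.0394×8.33) = 0.1548 K/W
R_total = 0.6837 K/W
Q = ΔT/R_total = 49/0.6837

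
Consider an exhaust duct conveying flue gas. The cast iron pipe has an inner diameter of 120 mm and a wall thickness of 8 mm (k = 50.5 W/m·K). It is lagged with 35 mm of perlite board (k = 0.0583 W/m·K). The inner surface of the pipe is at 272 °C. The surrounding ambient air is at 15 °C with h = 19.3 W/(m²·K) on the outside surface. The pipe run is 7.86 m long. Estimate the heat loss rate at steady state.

Q ≈ 1660 W

Cylindrical conduction, so R = ln(r₂/r₁)/(2πkL) per layer, in series:
R_cast iron pipe wall = ln(68/60)/(2π×50.5×7.86) = 5.019×10^-5 K/W
R_perlite board = ln(103/68)/(2π×0.0583×7.86) = 0.1442 K/W
R_outer film = 1/(h_o·2πr_oL) = 1/(19.3×2π×0.103×7.86) = 0.01019 K/W
R_total = 0.1545 K/W
Q = ΔT/R_total = 257/0.1545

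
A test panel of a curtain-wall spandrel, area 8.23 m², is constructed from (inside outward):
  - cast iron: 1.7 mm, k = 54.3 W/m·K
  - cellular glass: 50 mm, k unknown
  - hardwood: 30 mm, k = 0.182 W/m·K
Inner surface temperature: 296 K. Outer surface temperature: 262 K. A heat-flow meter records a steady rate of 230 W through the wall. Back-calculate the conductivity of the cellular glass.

k ≈ 0.0475 W/(m·K)

Using the resistance-network approach (series):
R_cast iron = L/(kA) = 0.0017/(54.3×8.23) = 3.804×10^-6 K/W
R_hardwood = L/(kA) = 0.03/(0.182×8.23) = 0.02003 K/W
Sum of known resistances R_other = 0.02003 K/W
Total R = ΔT/Q = 34/230 = 0.1478 K/W
R_cellular glass = R_total − R_other = 0.1278 K/W
k = L/(R·A) = 0.05/(0.1278×8.23)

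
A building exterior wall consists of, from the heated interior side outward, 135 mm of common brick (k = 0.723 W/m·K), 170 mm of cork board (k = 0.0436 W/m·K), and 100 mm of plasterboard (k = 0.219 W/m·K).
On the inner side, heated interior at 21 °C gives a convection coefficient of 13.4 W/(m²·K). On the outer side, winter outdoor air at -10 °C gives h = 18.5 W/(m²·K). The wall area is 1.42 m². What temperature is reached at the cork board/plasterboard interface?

Model the wall as resistances in series:
R_inner film = 1/(h_i·A) = 1/(13.4×1.42) = 0.05255 K/W
R_common brick = L/(kA) = 0.135/(0.723×1.42) = 0.1315 K/W
R_cork board = L/(kA) = 0.17/(0.0436×1.42) = 2.746 K/W
R_plasterboard = L/(kA) = 0.1/(0.219×1.42) = 0.3216 K/W
R_outer film = 1/(h_o·A) = 1/(18.5×1.42) = 0.03807 K/W
R_total = 3.29 K/W;  Q = ΔT/R_total = 31/3.29 = 9.424 W
T_interface = T_inner − Q·ΣR(inner→interface) = 21 − 9.42×2.93

T ≈ -6.61 °C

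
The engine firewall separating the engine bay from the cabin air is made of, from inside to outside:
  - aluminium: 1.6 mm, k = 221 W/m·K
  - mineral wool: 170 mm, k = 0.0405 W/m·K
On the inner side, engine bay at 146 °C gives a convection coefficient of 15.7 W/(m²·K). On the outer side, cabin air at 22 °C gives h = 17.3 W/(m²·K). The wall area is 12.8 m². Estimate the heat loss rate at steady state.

Q ≈ 367 W

Series thermal resistances:
R_inner film = 1/(h_i·A) = 1/(15.7×12.8) = 0.004976 K/W
R_aluminium = L/(kA) = 0.0016/(221×12.8) = 5.656×10^-7 K/W
R_mineral wool = L/(kA) = 0.17/(0.0405×12.8) = 0.3279 K/W
R_outer film = 1/(h_o·A) = 1/(17.3×12.8) = 0.004516 K/W
R_total = 0.3374 K/W
Q = ΔT / R_total = 124 / 0.3374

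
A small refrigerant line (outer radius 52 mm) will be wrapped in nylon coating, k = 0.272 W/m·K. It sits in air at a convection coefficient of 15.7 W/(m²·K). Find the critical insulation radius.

For a cylinder r_cr = k/h = 0.272/15.7
r_cr = 17.3 mm; since the bare radius (52 mm) is above r_cr, any added insulation will reduce heat loss.

r_cr ≈ 17.3 mm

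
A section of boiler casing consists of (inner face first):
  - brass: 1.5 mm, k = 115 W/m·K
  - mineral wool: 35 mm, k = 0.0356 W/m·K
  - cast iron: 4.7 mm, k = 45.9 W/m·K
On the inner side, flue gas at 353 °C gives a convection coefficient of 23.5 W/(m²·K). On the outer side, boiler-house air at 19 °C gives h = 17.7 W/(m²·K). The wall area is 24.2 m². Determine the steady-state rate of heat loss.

Q ≈ 7470 W

Treating each layer as a thermal resistance in series:
R_inner film = 1/(h_i·A) = 1/(23.5×24.2) = 0.001758 K/W
R_brass = L/(kA) = 0.0015/(115×24.2) = 5.39×10^-7 K/W
R_mineral wool = L/(kA) = 0.035/(0.0356×24.2) = 0.04063 K/W
R_cast iron = L/(kA) = 0.0047/(45.9×24.2) = 4.231×10^-6 K/W
R_outer film = 1/(h_o·A) = 1/(17.7×24.2) = 0.002335 K/W
R_total = 0.04472 K/W
Q = ΔT / R_total = 334 / 0.04472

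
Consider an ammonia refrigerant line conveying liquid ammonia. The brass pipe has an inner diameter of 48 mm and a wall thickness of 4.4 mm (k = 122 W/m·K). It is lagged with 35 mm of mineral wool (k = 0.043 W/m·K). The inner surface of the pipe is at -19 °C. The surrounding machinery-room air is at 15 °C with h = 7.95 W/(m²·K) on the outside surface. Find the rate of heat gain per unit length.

q′ ≈ 10.3 W/m

Cylindrical conduction, so R = ln(r₂/r₁)/(2πkL) per layer, in series:
R_brass pipe wall = ln(28.4/24)/(2π×122×1) = 2.196×10^-4 K/W
R_mineral wool = ln(63.4/28.4)/(2π×0.043×1) = 2.972 K/W
R_outer film = 1/(h_o·2πr_oL) = 1/(7.95×2π×0.0634×1) = 0.3158 K/W
R_total = 3.288 K/W
Q = ΔT/R_total = 34/3.288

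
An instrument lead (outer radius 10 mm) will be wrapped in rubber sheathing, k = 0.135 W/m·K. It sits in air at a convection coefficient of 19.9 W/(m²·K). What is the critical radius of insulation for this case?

For a cylinder r_cr = k/h = 0.135/19.9
r_cr = 6.78 mm; since the bare radius (10 mm) is above r_cr, any added insulation will reduce heat loss.

r_cr ≈ 6.78 mm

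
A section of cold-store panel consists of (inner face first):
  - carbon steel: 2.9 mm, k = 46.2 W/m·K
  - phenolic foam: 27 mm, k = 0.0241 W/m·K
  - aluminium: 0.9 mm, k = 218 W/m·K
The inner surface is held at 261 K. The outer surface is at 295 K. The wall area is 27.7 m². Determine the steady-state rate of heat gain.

Treating each layer as a thermal resistance in series:
R_carbon steel = L/(kA) = 0.0029/(46.2×27.7) = 2.266×10^-6 K/W
R_phenolic foam = L/(kA) = 0.027/(0.0241×27.7) = 0.04045 K/W
R_aluminium = L/(kA) = 0.0009/(218×27.7) = 1.49×10^-7 K/W
R_total = 0.04045 K/W
Q = ΔT / R_total = 34 / 0.04045

Q ≈ 841 W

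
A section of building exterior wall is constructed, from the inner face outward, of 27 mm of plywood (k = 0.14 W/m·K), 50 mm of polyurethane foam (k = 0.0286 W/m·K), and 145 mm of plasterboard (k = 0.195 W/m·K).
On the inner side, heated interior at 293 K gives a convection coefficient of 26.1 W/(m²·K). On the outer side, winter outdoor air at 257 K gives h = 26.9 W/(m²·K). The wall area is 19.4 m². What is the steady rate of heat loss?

Thermal resistances in series:
R_inner film = 1/(h_i·A) = 1/(26.1×19.4) = 0.001975 K/W
R_plywood = L/(kA) = 0.027/(0.14×19.4) = 0.009941 K/W
R_polyurethane foam = L/(kA) = 0.05/(0.0286×19.4) = 0.09012 K/W
R_plasterboard = L/(kA) = 0.145/(0.195×19.4) = 0.03833 K/W
R_outer film = 1/(h_o·A) = 1/(26.9×19.4) = 0.001916 K/W
R_total = 0.1423 K/W
Q = ΔT / R_total = 36 / 0.1423

Q ≈ 253 W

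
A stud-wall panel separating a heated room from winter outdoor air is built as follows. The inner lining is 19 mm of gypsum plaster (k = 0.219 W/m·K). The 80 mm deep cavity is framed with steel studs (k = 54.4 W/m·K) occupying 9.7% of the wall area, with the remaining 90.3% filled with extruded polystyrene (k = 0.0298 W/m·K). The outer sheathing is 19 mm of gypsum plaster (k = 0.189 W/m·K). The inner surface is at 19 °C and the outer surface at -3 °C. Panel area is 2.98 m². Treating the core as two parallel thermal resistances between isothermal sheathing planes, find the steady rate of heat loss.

Sheathing layers in series; stud and cavity paths in parallel between them.
R_inner = 0.019/(0.219×2.98) = 0.02911 K/W
R_stud  = 0.08/(54.4×0.097×2.98) = 0.005087 K/W
R_cav   = 0.08/(0.0298×0.903×2.98) = 0.9976 K/W
1/R_core = 1/R_stud + 1/R_cav → R_core = 0.005062 K/W
R_outer = 0.019/(0.189×2.98) = 0.03373 K/W
R_total = 0.06791 K/W
Q = ΔT/R_total = 22/0.06791

Q ≈ 324 W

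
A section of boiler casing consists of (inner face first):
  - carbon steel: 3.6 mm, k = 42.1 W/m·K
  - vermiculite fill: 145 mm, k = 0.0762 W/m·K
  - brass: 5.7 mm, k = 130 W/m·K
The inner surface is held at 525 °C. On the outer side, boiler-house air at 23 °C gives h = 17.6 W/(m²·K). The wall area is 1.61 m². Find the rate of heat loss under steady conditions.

Q ≈ 412 W

Series thermal resistances:
R_carbon steel = L/(kA) = 0.0036/(42.1×1.61) = 5.311×10^-5 K/W
R_vermiculite fill = L/(kA) = 0.145/(0.0762×1.61) = 1.182 K/W
R_brass = L/(kA) = 0.0057/(130×1.61) = 2.723×10^-5 K/W
R_outer film = 1/(h_o·A) = 1/(17.6×1.61) = 0.03529 K/W
R_total = 1.217 K/W
Q = ΔT / R_total = 502 / 1.217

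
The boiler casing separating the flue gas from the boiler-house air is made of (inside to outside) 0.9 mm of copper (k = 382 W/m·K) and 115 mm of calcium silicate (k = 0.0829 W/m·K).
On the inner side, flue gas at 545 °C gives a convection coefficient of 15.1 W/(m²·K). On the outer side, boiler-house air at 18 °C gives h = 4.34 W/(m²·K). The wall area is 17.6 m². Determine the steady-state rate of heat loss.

Q ≈ 5510 W

Using the resistance-network approach (series):
R_inner film = 1/(h_i·A) = 1/(15.1×17.6) = 0.003763 K/W
R_copper = L/(kA) = 0.0009/(382×17.6) = 1.339×10^-7 K/W
R_calcium silicate = L/(kA) = 0.115/(0.0829×17.6) = 0.07882 K/W
R_outer film = 1/(h_o·A) = 1/(4.34×17.6) = 0.01309 K/W
R_total = 0.09567 K/W
Q = ΔT / R_total = 527 / 0.09567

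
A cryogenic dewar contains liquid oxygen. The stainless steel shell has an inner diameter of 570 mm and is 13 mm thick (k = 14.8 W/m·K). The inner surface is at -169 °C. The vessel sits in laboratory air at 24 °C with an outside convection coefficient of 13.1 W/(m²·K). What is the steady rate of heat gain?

Radial (spherical) resistances in series:
R_stainless steel shell = (1/0.285 − 1/0.298)/(4π×14.8) = 8.23×10^-4 K/W
R_outer film = 1/(h·4πr_o²) = 1/(13.1×4π×0.298²) = 0.0684 K/W
R_total = 0.06923 K/W
Q = ΔT/R_total = 193/0.06923

Q ≈ 2790 W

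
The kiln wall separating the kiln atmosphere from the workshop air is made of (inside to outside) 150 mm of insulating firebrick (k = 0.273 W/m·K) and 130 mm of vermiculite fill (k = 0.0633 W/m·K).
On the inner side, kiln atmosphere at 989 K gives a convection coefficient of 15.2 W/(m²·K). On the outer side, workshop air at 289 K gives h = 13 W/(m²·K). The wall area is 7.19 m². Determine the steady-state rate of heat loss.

Treating each layer as a thermal resistance in series:
R_inner film = 1/(h_i·A) = 1/(15.2×7.19) = 0.00915 K/W
R_insulating firebrick = L/(kA) = 0.15/(0.273×7.19) = 0.07642 K/W
R_vermiculite fill = L/(kA) = 0.13/(0.0633×7.19) = 0.2856 K/W
R_outer film = 1/(h_o·A) = 1/(13×7.19) = 0.0107 K/W
R_total = 0.3819 K/W
Q = ΔT / R_total = 700 / 0.3819

Q ≈ 1830 W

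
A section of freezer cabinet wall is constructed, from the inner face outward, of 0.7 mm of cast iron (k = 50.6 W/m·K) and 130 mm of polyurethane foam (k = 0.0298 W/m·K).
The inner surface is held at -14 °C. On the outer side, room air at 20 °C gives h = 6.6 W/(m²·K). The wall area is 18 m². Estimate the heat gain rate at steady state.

Q ≈ 136 W

Series thermal resistances:
R_cast iron = L/(kA) = 0.0007/(50.6×18) = 7.686×10^-7 K/W
R_polyurethane foam = L/(kA) = 0.13/(0.0298×18) = 0.2424 K/W
R_outer film = 1/(h_o·A) = 1/(6.6×18) = 0.008418 K/W
R_total = 0.2508 K/W
Q = ΔT / R_total = 34 / 0.2508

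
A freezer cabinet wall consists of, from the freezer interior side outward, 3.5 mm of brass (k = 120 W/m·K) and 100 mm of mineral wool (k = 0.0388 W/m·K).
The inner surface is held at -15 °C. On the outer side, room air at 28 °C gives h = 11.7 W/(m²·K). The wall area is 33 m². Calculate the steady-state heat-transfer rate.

Q ≈ 533 W

Series thermal resistances:
R_brass = L/(kA) = 0.0035/(120×33) = 8.838×10^-7 K/W
R_mineral wool = L/(kA) = 0.1/(0.0388×33) = 0.0781 K/W
R_outer film = 1/(h_o·A) = 1/(11.7×33) = 0.00259 K/W
R_total = 0.08069 K/W
Q = ΔT / R_total = 43 / 0.08069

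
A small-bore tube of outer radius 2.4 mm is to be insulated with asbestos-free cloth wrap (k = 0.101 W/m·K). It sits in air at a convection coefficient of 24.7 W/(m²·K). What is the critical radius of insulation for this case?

r_cr ≈ 4.09 mm

For a cylinder r_cr = k/h = 0.101/24.7
r_cr = 4.09 mm; since the bare radius (2.4 mm) is below r_cr, adding a thin layer of insulation will *increase* heat loss.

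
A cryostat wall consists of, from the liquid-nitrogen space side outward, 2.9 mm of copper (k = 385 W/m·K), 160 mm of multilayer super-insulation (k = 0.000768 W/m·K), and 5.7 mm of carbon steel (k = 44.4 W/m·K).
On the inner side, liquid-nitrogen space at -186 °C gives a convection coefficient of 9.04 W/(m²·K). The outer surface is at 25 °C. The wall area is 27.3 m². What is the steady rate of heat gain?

Q ≈ 27.6 W

Thermal resistances in series:
R_inner film = 1/(h_i·A) = 1/(9.04×27.3) = 0.004052 K/W
R_copper = L/(kA) = 0.0029/(385×27.3) = 2.759×10^-7 K/W
R_multilayer super-insulation = L/(kA) = 0.16/(0.000768×27.3) = 7.631 K/W
R_carbon steel = L/(kA) = 0.0057/(44.4×27.3) = 4.703×10^-6 K/W
R_total = 7.635 K/W
Q = ΔT / R_total = 211 / 7.635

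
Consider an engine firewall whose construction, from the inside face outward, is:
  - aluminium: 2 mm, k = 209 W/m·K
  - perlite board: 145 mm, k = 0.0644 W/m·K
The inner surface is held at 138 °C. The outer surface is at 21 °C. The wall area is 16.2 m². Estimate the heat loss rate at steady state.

Q ≈ 842 W

Treating each layer as a thermal resistance in series:
R_aluminium = L/(kA) = 0.002/(209×16.2) = 5.907×10^-7 K/W
R_perlite board = L/(kA) = 0.145/(0.0644×16.2) = 0.139 K/W
R_total = 0.139 K/W
Q = ΔT / R_total = 117 / 0.139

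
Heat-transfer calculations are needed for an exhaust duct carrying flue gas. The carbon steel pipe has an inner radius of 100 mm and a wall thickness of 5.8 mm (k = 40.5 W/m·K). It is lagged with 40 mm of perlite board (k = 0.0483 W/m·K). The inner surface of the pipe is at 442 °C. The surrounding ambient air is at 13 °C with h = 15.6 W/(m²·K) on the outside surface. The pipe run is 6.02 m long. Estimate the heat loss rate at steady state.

Q ≈ 2290 W

Treating each annulus and film as a series resistance:
R_carbon steel pipe wall = ln(105.8/100)/(2π×40.5×6.02) = 3.68×10^-5 K/W
R_perlite board = ln(145.8/105.8)/(2π×0.0483×6.02) = 0.1755 K/W
R_outer film = 1/(h_o·2πr_oL) = 1/(15.6×2π×0.1458×6.02) = 0.01162 K/W
R_total = 0.1872 K/W
Q = ΔT/R_total = 429/0.1872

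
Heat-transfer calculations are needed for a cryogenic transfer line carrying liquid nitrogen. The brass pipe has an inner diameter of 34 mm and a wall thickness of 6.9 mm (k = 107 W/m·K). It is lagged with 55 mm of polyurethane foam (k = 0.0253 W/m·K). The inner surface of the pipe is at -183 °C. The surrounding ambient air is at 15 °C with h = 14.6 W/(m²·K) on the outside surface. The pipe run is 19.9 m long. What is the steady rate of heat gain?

Q ≈ 515 W

For a radial system each layer contributes R = ln(r_out/r_in)/(2πkL); films add R = 1/(hA).
R_brass pipe wall = ln(23.9/17)/(2π×107×19.9) = 2.546×10^-5 K/W
R_polyurethane foam = ln(78.9/23.9)/(2π×0.0253×19.9) = 0.3775 K/W
R_outer film = 1/(h_o·2πr_oL) = 1/(14.6×2π×0.0789×19.9) = 0.006943 K/W
R_total = 0.3845 K/W
Q = ΔT/R_total = 198/0.3845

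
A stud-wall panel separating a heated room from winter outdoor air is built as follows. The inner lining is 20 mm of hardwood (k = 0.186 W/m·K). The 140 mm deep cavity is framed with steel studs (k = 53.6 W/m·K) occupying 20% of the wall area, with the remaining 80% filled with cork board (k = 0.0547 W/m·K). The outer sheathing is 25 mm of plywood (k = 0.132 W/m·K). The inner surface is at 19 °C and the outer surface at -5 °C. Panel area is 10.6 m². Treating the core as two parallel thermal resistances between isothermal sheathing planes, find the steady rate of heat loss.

Q ≈ 821 W

Sheathing layers in series; stud and cavity paths in parallel between them.
R_inner = 0.02/(0.186×10.6) = 0.01014 K/W
R_stud  = 0.14/(53.6×0.2×10.6) = 0.001232 K/W
R_cav   = 0.14/(0.0547×0.8×10.6) = 0.3018 K/W
1/R_core = 1/R_stud + 1/R_cav → R_core = 0.001227 K/W
R_outer = 0.025/(0.132×10.6) = 0.01787 K/W
R_total = 0.02924 K/W
Q = ΔT/R_total = 24/0.02924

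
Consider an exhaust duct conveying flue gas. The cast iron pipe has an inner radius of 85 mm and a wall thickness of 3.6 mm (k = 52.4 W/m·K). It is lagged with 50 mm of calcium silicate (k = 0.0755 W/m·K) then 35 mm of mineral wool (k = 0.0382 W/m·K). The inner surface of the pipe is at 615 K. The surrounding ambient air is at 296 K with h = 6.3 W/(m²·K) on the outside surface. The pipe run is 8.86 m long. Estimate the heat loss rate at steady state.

Radial resistances (cylindrical: R_cond = ln(r_o/r_i)/(2πkL), R_conv = 1/(h·2πrL)):
R_cast iron pipe wall = ln(88.6/85)/(2π×52.4×8.86) = 1.422×10^-5 K/W
R_calcium silicate = ln(138.6/88.6)/(2π×0.0755×8.86) = 0.1065 K/W
R_mineral wool = ln(173.6/138.6)/(2π×0.0382×8.86) = 0.1059 K/W
R_outer film = 1/(h_o·2πr_oL) = 1/(6.3×2π×0.1736×8.86) = 0.01642 K/W
R_total = 0.2288 K/W
Q = ΔT/R_total = 319/0.2288

Q ≈ 1390 W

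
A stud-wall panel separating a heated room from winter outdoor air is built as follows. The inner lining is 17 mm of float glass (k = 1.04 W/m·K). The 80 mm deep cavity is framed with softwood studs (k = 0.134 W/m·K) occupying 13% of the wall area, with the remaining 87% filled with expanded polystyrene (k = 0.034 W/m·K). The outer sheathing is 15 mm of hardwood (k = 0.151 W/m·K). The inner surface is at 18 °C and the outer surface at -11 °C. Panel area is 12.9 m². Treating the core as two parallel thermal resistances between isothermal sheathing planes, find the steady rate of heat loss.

Sheathing layers in series; stud and cavity paths in parallel between them.
R_inner = 0.017/(1.04×12.9) = 0.001267 K/W
R_stud  = 0.08/(0.134×0.13×12.9) = 0.356 K/W
R_cav   = 0.08/(0.034×0.87×12.9) = 0.2097 K/W
1/R_core = 1/R_stud + 1/R_cav → R_core = 0.1319 K/W
R_outer = 0.015/(0.151×12.9) = 0.007701 K/W
R_total = 0.1409 K/W
Q = ΔT/R_total = 29/0.1409

Q ≈ 206 W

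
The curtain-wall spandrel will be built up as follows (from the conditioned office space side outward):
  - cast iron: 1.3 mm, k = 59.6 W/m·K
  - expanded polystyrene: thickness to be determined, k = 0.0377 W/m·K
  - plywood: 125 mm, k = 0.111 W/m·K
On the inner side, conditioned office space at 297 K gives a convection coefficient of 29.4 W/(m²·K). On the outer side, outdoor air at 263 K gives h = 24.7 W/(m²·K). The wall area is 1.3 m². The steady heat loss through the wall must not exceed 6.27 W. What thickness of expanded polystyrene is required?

L ≈ 220 mm

Model the wall as resistances in series:
R_inner film = 1/(h_i·A) = 1/(29.4×1.3) = 0.02616 K/W
R_cast iron = L/(kA) = 0.0013/(59.6×1.3) = 1.678×10^-5 K/W
R_plywood = L/(kA) = 0.125/(0.111×1.3) = 0.8663 K/W
R_outer film = 1/(h_o·A) = 1/(24.7×1.3) = 0.03114 K/W
Sum of the known resistances R_other = 0.9236 K/W
Required total resistance R_tot = ΔT/Q_allow = 34/6.27 = 5.423 K/W
R_expanded polystyrene = R_tot − R_other = 4.499 K/W
L = R·k·A = 4.499×0.0377×1.3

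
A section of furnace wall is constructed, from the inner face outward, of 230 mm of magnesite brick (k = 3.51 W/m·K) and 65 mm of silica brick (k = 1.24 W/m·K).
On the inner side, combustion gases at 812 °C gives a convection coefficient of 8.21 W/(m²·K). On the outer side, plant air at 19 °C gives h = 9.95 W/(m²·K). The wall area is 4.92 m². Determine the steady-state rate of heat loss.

Series thermal resistances:
R_inner film = 1/(h_i·A) = 1/(8.21×4.92) = 0.02476 K/W
R_magnesite brick = L/(kA) = 0.23/(3.51×4.92) = 0.01332 K/W
R_silica brick = L/(kA) = 0.065/(1.24×4.92) = 0.01065 K/W
R_outer film = 1/(h_o·A) = 1/(9.95×4.92) = 0.02043 K/W
R_total = 0.06916 K/W
Q = ΔT / R_total = 793 / 0.06916

Q ≈ 11500 W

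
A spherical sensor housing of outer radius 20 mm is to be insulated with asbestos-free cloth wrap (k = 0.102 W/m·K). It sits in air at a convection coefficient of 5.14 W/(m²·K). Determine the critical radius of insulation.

For a sphere r_cr = 2k/h = 2×0.102/5.14
r_cr = 39.7 mm; since the bare radius (20 mm) is below r_cr, adding a thin layer of insulation will *increase* heat loss.

r_cr ≈ 39.7 mm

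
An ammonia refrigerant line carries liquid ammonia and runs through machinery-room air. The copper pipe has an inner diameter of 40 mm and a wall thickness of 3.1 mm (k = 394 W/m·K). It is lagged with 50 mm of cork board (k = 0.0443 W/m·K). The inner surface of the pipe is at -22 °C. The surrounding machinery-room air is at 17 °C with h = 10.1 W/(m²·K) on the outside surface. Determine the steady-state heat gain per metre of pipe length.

For a radial system each layer contributes R = ln(r_out/r_in)/(2πkL); films add R = 1/(hA).
R_copper pipe wall = ln(23.1/20)/(2π×394×1) = 5.821×10^-5 K/W
R_cork board = ln(73.1/23.1)/(2π×0.0443×1) = 4.139 K/W
R_outer film = 1/(h_o·2πr_oL) = 1/(10.1×2π×0.0731×1) = 0.2156 K/W
R_total = 4.354 K/W
Q = ΔT/R_total = 39/4.354

q′ ≈ 8.96 W/m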